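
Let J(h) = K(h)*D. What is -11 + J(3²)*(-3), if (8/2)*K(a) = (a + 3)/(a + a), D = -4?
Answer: -9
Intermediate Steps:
K(a) = (3 + a)/(8*a) (K(a) = ((a + 3)/(a + a))/4 = ((3 + a)/((2*a)))/4 = ((3 + a)*(1/(2*a)))/4 = ((3 + a)/(2*a))/4 = (3 + a)/(8*a))
J(h) = -(3 + h)/(2*h) (J(h) = ((3 + h)/(8*h))*(-4) = -(3 + h)/(2*h))
-11 + J(3²)*(-3) = -11 + ((-3 - 1*3²)/(2*(3²)))*(-3) = -11 + ((½)*(-3 - 1*9)/9)*(-3) = -11 + ((½)*(⅑)*(-3 - 9))*(-3) = -11 + ((½)*(⅑)*(-12))*(-3) = -11 - ⅔*(-3) = -11 + 2 = -9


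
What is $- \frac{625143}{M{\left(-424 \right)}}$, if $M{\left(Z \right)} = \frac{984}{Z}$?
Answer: $\frac{11044193}{41} \approx 2.6937 \cdot 10^{5}$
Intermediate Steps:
$- \frac{625143}{M{\left(-424 \right)}} = - \frac{625143}{984 \frac{1}{-424}} = - \frac{625143}{984 \left(- \frac{1}{424}\right)} = - \frac{625143}{- \frac{123}{53}} = \left(-625143\right) \left(- \frac{53}{123}\right) = \frac{11044193}{41}$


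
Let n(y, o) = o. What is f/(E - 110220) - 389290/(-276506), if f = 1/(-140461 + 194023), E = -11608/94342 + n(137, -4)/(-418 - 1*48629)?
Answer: 886190735353672846578733/629446056922047524087128 ≈ 1.4079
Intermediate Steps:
E = -284480104/2313596037 (E = -11608/94342 - 4/(-418 - 1*48629) = -11608*1/94342 - 4/(-418 - 48629) = -5804/47171 - 4/(-49047) = -5804/47171 - 4*(-1/49047) = -5804/47171 + 4/49047 = -284480104/2313596037 ≈ -0.12296)
f = 1/53562 ≈ 1.8670e-5
f/(E - 110220) - 389290/(-276506) = 1/(53562*(-284480104/2313596037 - 110220)) - 389290/(-276506) = 1/(53562*(-255004839678244/2313596037)) - 389290*(-1/276506) = (1/53562)*(-2313596037/255004839678244) + 194645/138253 = -771198679/4552856407615368376 + 194645/138253 = 886190735353672846578733/629446056922047524087128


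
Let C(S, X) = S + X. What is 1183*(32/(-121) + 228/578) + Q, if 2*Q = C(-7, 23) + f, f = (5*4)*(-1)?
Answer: 5307980/34969 ≈ 151.79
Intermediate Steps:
f = -20 (f = 20*(-1) = -20)
Q = -2 (Q = ((-7 + 23) - 20)/2 = (16 - 20)/2 = (½)*(-4) = -2)
1183*(32/(-121) + 228/578) + Q = 1183*(32/(-121) + 228/578) - 2 = 1183*(32*(-1/121) + 228*(1/578)) - 2 = 1183*(-32/121 + 114/289) - 2 = 1183*(4546/34969) - 2 = 5377918/34969 - 2 = 5307980/34969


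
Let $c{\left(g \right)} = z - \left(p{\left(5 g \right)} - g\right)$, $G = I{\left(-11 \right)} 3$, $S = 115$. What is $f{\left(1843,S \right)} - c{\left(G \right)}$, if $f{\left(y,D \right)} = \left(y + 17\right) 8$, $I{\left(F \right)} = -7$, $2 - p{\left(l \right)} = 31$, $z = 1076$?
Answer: $13796$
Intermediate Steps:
$p{\left(l \right)} = -29$ ($p{\left(l \right)} = 2 - 31 = -29$)
$f{\left(y,D \right)} = 136 + 8 y$ ($f{\left(y,D \right)} = \left(17 + y\right) 8 = 136 + 8 y$)
$G = -21$ ($G = \left(-7\right) 3 = -21$)
$c{\left(g \right)} = 1105 + g$ ($c{\left(g \right)} = 1076 - \left(-29 - g\right) = 1076 + \left(29 + g\right) = 1105 + g$)
$f{\left(1843,S \right)} - c{\left(G \right)} = \left(136 + 8 \cdot 1843\right) - \left(1105 - 21\right) = \left(136 + 14744\right) - 1084 = 14880 - 1084 = 13796$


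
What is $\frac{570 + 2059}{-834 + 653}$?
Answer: $- \frac{2629}{181} \approx -14.525$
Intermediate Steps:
$\frac{570 + 2059}{-834 + 653} = \frac{2629}{-181} = 2629 \left(- \frac{1}{181}\right) = - \frac{2629}{181}$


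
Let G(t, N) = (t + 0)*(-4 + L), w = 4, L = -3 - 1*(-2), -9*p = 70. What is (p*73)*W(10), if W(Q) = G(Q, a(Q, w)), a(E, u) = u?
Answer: 255500/9 ≈ 28389.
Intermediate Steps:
p = -70/9 (p = -1/9*70 = -70/9 ≈ -7.7778)
L = -1 (L = -3 + 2 = -1)
G(t, N) = -5*t (G(t, N) = (t + 0)*(-4 - 1) = t*(-5) = -5*t)
W(Q) = -5*Q
(p*73)*W(10) = (-70/9*73)*(-5*10) = -5110/9*(-50) = 255500/9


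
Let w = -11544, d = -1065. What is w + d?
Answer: -12609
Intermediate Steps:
w + d = -11544 - 1065 = -12609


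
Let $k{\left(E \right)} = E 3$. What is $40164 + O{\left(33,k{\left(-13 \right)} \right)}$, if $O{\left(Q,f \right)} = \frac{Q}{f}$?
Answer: $\frac{522121}{13} \approx 40163.0$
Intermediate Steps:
$k{\left(E \right)} = 3 E$
$40164 + O{\left(33,k{\left(-13 \right)} \right)} = 40164 + \frac{33}{3 \left(-13\right)} = 40164 + \frac{33}{-39} = 40164 + 33 \left(- \frac{1}{39}\right) = 40164 - \frac{11}{13} = \frac{522121}{13}$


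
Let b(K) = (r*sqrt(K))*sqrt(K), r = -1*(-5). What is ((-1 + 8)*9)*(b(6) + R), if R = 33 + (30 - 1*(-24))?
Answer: 7371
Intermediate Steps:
r = 5
b(K) = 5*K (b(K) = (5*sqrt(K))*sqrt(K) = 5*K)
R = 87 (R = 33 + (30 + 24) = 33 + 54 = 87)
((-1 + 8)*9)*(b(6) + R) = ((-1 + 8)*9)*(5*6 + 87) = (7*9)*(30 + 87) = 63*117 = 7371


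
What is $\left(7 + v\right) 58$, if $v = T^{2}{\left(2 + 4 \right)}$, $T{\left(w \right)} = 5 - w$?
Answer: $464$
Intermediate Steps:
$v = 1$ ($v = \left(5 - \left(2 + 4\right)\right)^{2} = \left(5 - 6\right)^{2} = \left(-1\right)^{2} = 1$)
$\left(7 + v\right) 58 = \left(7 + 1\right) 58 = 8 \cdot 58 = 464$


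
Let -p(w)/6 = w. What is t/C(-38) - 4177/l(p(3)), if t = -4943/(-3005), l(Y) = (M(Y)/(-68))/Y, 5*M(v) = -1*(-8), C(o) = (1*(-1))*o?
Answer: -364883292007/114190 ≈ -3.1954e+6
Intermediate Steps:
C(o) = -o
M(v) = 8/5 (M(v) = (-1*(-8))/5 = (⅕)*8 = 8/5)
p(w) = -6*w
l(Y) = -2/(85*Y) (l(Y) = ((8/5)/(-68))/Y = ((8/5)*(-1/68))/Y = -2/(85*Y))
t = 4943/3005 (t = -4943*(-1/3005) = 4943/3005 ≈ 1.6449)
t/C(-38) - 4177/l(p(3)) = 4943/(3005*((-1*(-38)))) - 4177/((-2/(85*((-6*3))))) = (4943/3005)/38 - 4177/((-2/85/(-18))) = (4943/3005)*(1/38) - 4177/((-2/85*(-1/18))) = 4943/114190 - 4177/1/765 = 4943/114190 - 4177*765 = 4943/114190 - 3195405 = -364883292007/114190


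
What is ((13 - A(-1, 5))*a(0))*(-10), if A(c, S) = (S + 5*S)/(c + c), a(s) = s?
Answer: 0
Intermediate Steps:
A(c, S) = 3*S/c (A(c, S) = (6*S)/((2*c)) = (6*S)*(1/(2*c)) = 3*S/c)
((13 - A(-1, 5))*a(0))*(-10) = ((13 - 3*5/(-1))*0)*(-10) = ((13 - 3*5*(-1))*0)*(-10) = ((13 - 1*(-15))*0)*(-10) = ((13 + 15)*0)*(-10) = (28*0)*(-10) = 0*(-10) = 0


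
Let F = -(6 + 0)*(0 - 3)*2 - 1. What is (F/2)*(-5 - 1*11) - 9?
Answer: -289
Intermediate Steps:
F = 35 (F = -6*(-3*2) - 1 = -6*(-6) - 1 = -1*(-36) - 1 = 36 - 1 = 35)
(F/2)*(-5 - 1*11) - 9 = (35/2)*(-5 - 1*11) - 9 = ((1/2)*35)*(-5 - 11) - 9 = (35/2)*(-16) - 9 = -280 - 9 = -289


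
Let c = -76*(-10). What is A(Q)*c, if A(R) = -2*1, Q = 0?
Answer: -1520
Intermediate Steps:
c = 760
A(R) = -2
A(Q)*c = -2*760 = -1520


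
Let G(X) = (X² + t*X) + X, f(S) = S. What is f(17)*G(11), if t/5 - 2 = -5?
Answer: -561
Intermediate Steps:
t = -15 (t = 10 + 5*(-5) = 10 - 25 = -15)
G(X) = X² - 14*X (G(X) = (X² - 15*X) + X = X² - 14*X)
f(17)*G(11) = 17*(11*(-14 + 11)) = 17*(11*(-3)) = 17*(-33) = -561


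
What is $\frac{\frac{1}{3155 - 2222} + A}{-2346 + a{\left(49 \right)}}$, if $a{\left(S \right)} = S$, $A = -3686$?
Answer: $\frac{3439037}{2143101} \approx 1.6047$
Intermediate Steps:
$\frac{\frac{1}{3155 - 2222} + A}{-2346 + a{\left(49 \right)}} = \frac{\frac{1}{3155 - 2222} - 3686}{-2346 + 49} = \frac{\frac{1}{933} - 3686}{-2297} = \left(\frac{1}{933} - 3686\right) \left(- \frac{1}{2297}\right) = \left(- \frac{3439037}{933}\right) \left(- \frac{1}{2297}\right) = \frac{3439037}{2143101}$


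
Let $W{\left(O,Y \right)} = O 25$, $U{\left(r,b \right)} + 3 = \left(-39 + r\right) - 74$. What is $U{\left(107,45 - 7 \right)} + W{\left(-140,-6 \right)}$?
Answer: $-3509$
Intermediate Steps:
$U{\left(r,b \right)} = -116 + r$ ($U{\left(r,b \right)} = -3 + \left(\left(-39 + r\right) - 74\right) = -3 + \left(-113 + r\right) = -116 + r$)
$W{\left(O,Y \right)} = 25 O$
$U{\left(107,45 - 7 \right)} + W{\left(-140,-6 \right)} = \left(-116 + 107\right) + 25 \left(-140\right) = -9 - 3500 = -3509$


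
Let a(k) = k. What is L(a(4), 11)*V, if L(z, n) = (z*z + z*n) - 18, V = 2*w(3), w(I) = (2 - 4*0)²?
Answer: 336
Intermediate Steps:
w(I) = 4 (w(I) = (2 + 0)² = 2² = 4)
V = 8 (V = 2*4 = 8)
L(z, n) = -18 + z² + n*z (L(z, n) = (z² + n*z) - 18 = -18 + z² + n*z)
L(a(4), 11)*V = (-18 + 4² + 11*4)*8 = (-18 + 16 + 44)*8 = 42*8 = 336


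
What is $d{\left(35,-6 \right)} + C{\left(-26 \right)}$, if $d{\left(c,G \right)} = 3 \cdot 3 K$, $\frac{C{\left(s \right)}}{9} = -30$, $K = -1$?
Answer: $-279$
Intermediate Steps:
$C{\left(s \right)} = -270$ ($C{\left(s \right)} = 9 \left(-30\right) = -270$)
$d{\left(c,G \right)} = -9$ ($d{\left(c,G \right)} = 3 \cdot 3 \left(-1\right) = 9 \left(-1\right) = -9$)
$d{\left(35,-6 \right)} + C{\left(-26 \right)} = -9 - 270 = -279$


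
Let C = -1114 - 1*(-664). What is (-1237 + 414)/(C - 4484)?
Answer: 823/4934 ≈ 0.16680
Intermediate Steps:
C = -450 (C = -1114 + 664 = -450)
(-1237 + 414)/(C - 4484) = (-1237 + 414)/(-450 - 4484) = -823/(-4934) = -823*(-1/4934) = 823/4934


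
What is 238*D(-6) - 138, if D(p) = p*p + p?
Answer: 7002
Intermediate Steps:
D(p) = p + p² (D(p) = p² + p = p + p²)
238*D(-6) - 138 = 238*(-6*(1 - 6)) - 138 = 238*(-6*(-5)) - 138 = 238*30 - 138 = 7140 - 138 = 7002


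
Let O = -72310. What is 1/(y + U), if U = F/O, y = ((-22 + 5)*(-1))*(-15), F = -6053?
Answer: -72310/18432997 ≈ -0.0039229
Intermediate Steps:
y = -255 (y = -17*(-1)*(-15) = 17*(-15) = -255)
U = 6053/72310 (U = -6053/(-72310) = -6053*(-1/72310) = 6053/72310 ≈ 0.083709)
1/(y + U) = 1/(-255 + 6053/72310) = 1/(-18432997/72310) = -72310/18432997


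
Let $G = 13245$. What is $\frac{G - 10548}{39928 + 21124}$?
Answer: $\frac{2697}{61052} \approx 0.044175$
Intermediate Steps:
$\frac{G - 10548}{39928 + 21124} = \frac{13245 - 10548}{39928 + 21124} = \frac{2697}{61052}$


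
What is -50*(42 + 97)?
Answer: -6950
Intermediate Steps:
-50*(42 + 97) = -50*139 = -6950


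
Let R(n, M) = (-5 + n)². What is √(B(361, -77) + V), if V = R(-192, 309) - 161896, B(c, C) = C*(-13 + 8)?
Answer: I*√122702 ≈ 350.29*I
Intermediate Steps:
B(c, C) = -5*C (B(c, C) = C*(-5) = -5*C)
V = -123087 (V = (-5 - 192)² - 161896 = (-197)² - 161896 = 38809 - 161896 = -123087)
√(B(361, -77) + V) = √(-5*(-77) - 123087) = √(385 - 123087) = √(-122702) = I*√122702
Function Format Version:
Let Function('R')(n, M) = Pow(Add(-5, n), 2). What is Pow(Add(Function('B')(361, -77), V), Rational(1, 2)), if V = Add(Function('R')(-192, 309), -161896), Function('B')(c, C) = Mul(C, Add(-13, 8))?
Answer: Mul(I, Pow(122702, Rational(1, 2))) ≈ Mul(350.29, I)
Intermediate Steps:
Function('B')(c, C) = Mul(-5, C) (Function('B')(c, C) = Mul(C, -5) = Mul(-5, C))
V = -123087 (V = Add(Pow(Add(-5, -192), 2), -161896) = Add(Pow(-197, 2), -161896) = Add(38809, -161896) = -123087)
Pow(Add(Function('B')(361, -77), V), Rational(1, 2)) = Pow(Add(Mul(-5, -77), -123087), Rational(1, 2)) = Pow(Add(385, -123087), Rational(1, 2)) = Pow(-122702, Rational(1, 2)) = Mul(I, Pow(122702, Rational(1, 2)))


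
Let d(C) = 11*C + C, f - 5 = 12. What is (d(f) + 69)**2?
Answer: 74529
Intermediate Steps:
f = 17 (f = 5 + 12 = 17)
d(C) = 12*C
(d(f) + 69)**2 = (12*17 + 69)**2 = (204 + 69)**2 = 273**2 = 74529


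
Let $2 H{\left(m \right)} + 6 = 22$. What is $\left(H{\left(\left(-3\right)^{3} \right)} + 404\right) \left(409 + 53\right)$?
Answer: $190344$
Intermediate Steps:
$H{\left(m \right)} = 8$ ($H{\left(m \right)} = -3 + \frac{1}{2} \cdot 22 = -3 + 11 = 8$)
$\left(H{\left(\left(-3\right)^{3} \right)} + 404\right) \left(409 + 53\right) = \left(8 + 404\right) \left(409 + 53\right) = 412 \cdot 462 = 190344$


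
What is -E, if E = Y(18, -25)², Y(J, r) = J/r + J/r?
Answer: -1296/625 ≈ -2.0736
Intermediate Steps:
Y(J, r) = 2*J/r
E = 1296/625 (E = (2*18/(-25))² = (2*18*(-1/25))² = (-36/25)² = 1296/625 ≈ 2.0736)
-E = -1*1296/625 = -1296/625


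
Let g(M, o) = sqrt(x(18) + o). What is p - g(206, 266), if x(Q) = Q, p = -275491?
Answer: -275491 - 2*sqrt(71) ≈ -2.7551e+5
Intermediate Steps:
g(M, o) = sqrt(18 + o)
p - g(206, 266) = -275491 - sqrt(18 + 266) = -275491 - sqrt(284) = -275491 - 2*sqrt(71)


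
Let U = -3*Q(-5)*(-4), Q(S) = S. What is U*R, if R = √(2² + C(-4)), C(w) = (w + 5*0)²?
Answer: -120*√5 ≈ -268.33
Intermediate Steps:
C(w) = w² (C(w) = (w + 0)² = w²)
R = 2*√5 (R = √(2² + (-4)²) = √(4 + 16) = √20 = 2*√5 ≈ 4.4721)
U = -60 (U = -3*(-5)*(-4) = 15*(-4) = -60)
U*R = -120*√5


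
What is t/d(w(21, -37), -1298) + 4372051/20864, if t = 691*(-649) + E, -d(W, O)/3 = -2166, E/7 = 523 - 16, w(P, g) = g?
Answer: 9563492579/67787136 ≈ 141.08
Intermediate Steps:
E = 3549 (E = 7*(523 - 16) = 7*507 = 3549)
d(W, O) = 6498 (d(W, O) = -3*(-2166) = 6498)
t = -444910 (t = 691*(-649) + 3549 = -448459 + 3549 = -444910)
t/d(w(21, -37), -1298) + 4372051/20864 = -444910/6498 + 4372051/20864 = -444910*1/6498 + 4372051*(1/20864) = -222455/3249 + 4372051/20864 = 9563492579/67787136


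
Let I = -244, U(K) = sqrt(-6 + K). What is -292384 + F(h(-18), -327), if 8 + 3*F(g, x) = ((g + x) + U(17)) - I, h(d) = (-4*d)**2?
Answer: -872059/3 + sqrt(11)/3 ≈ -2.9069e+5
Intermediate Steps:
h(d) = 16*d**2
F(g, x) = 236/3 + g/3 + x/3 + sqrt(11)/3 (F(g, x) = -8/3 + (((g + x) + sqrt(-6 + 17)) - 1*(-244))/3 = -8/3 + (((g + x) + sqrt(11)) + 244)/3 = -8/3 + ((g + x + sqrt(11)) + 244)/3 = -8/3 + (244 + g + x + sqrt(11))/3 = -8/3 + (244/3 + g/3 + x/3 + sqrt(11)/3) = 236/3 + g/3 + x/3 + sqrt(11)/3)
-292384 + F(h(-18), -327) = -292384 + (236/3 + (16*(-18)**2)/3 + (1/3)*(-327) + sqrt(11)/3) = -292384 + (236/3 + (16*324)/3 - 109 + sqrt(11)/3) = -292384 + (236/3 + (1/3)*5184 - 109 + sqrt(11)/3) = -292384 + (236/3 + 1728 - 109 + sqrt(11)/3) = -292384 + (5093/3 + sqrt(11)/3) = -872059/3 + sqrt(11)/3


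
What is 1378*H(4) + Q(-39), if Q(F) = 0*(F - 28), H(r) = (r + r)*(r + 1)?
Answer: 55120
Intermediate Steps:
H(r) = 2*r*(1 + r) (H(r) = (2*r)*(1 + r) = 2*r*(1 + r))
Q(F) = 0 (Q(F) = 0*(-28 + F) = 0)
1378*H(4) + Q(-39) = 1378*(2*4*(1 + 4)) + 0 = 1378*(2*4*5) + 0 = 1378*40 + 0 = 55120 + 0 = 55120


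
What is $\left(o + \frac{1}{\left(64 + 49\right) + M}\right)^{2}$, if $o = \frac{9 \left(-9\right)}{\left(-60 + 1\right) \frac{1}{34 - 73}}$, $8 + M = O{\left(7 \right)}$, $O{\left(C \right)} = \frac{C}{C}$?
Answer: $\frac{112087692025}{39112516} \approx 2865.8$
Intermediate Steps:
$O{\left(C \right)} = 1$
$M = -7$ ($M = -8 + 1 = -7$)
$o = - \frac{3159}{59}$ ($o = - \frac{81}{\left(-59\right) \frac{1}{-39}} = - \frac{81}{\left(-59\right) \left(- \frac{1}{39}\right)} = - \frac{81}{\frac{59}{39}} = \left(-81\right) \frac{39}{59} = - \frac{3159}{59} \approx -53.542$)
$\left(o + \frac{1}{\left(64 + 49\right) + M}\right)^{2} = \left(- \frac{3159}{59} + \frac{1}{\left(64 + 49\right) - 7}\right)^{2} = \left(- \frac{3159}{59} + \frac{1}{113 - 7}\right)^{2} = \left(- \frac{3159}{59} + \frac{1}{106}\right)^{2} = \left(- \frac{334795}{6254}\right)^{2} = \frac{112087692025}{39112516}$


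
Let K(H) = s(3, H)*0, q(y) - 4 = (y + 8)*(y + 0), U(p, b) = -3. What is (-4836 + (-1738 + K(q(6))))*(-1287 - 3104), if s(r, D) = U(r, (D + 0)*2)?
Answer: 28866434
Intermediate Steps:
q(y) = 4 + y*(8 + y) (q(y) = 4 + (y + 8)*(y + 0) = 4 + (8 + y)*y = 4 + y*(8 + y))
s(r, D) = -3
K(H) = 0 (K(H) = -3*0 = 0)
(-4836 + (-1738 + K(q(6))))*(-1287 - 3104) = (-4836 + (-1738 + 0))*(-1287 - 3104) = (-4836 - 1738)*(-4391) = -6574*(-4391) = 28866434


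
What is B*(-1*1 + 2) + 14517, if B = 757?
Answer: 15274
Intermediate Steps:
B*(-1*1 + 2) + 14517 = 757*(-1*1 + 2) + 14517 = 757*(-1 + 2) + 14517 = 757*1 + 14517 = 757 + 14517 = 15274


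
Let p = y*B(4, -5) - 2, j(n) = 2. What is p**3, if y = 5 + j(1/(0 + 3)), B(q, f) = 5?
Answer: 35937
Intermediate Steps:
y = 7 (y = 5 + 2 = 7)
p = 33 (p = 7*5 - 2 = 35 - 2 = 33)
p**3 = 33**3 = 35937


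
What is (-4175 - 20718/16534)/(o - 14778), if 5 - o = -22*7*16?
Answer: 3138644/9250773 ≈ 0.33928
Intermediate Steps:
o = 2469 (o = 5 - (-22*7)*16 = 5 - (-154)*16 = 5 - 1*(-2464) = 5 + 2464 = 2469)
(-4175 - 20718/16534)/(o - 14778) = (-4175 - 20718/16534)/(2469 - 14778) = (-4175 - 20718*1/16534)/(-12309) = (-4175 - 10359/8267)*(-1/12309) = -34525084/8267*(-1/12309) = 3138644/9250773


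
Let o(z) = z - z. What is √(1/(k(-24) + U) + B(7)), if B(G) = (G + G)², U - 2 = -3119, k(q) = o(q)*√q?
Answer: √1904271927/3117 ≈ 14.000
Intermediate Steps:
o(z) = 0
k(q) = 0 (k(q) = 0*√q = 0)
U = -3117 (U = 2 - 3119 = -3117)
B(G) = 4*G² (B(G) = (2*G)² = 4*G²)
√(1/(k(-24) + U) + B(7)) = √(1/(0 - 3117) + 4*7²) = √(1/(-3117) + 4*49) = √(-1/3117 + 196) = √(610931/3117) = √1904271927/3117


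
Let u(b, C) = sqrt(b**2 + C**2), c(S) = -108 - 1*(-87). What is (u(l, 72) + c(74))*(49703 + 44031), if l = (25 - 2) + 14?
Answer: -1968414 + 93734*sqrt(6553) ≈ 5.6194e+6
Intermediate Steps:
c(S) = -21 (c(S) = -108 + 87 = -21)
l = 37 (l = 23 + 14 = 37)
u(b, C) = sqrt(C**2 + b**2)
(u(l, 72) + c(74))*(49703 + 44031) = (sqrt(72**2 + 37**2) - 21)*(49703 + 44031) = (sqrt(5184 + 1369) - 21)*93734 = (sqrt(6553) - 21)*93734 = (-21 + sqrt(6553))*93734 = -1968414 + 93734*sqrt(6553)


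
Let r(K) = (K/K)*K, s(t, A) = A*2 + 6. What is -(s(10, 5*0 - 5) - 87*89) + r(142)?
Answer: 7889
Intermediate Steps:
s(t, A) = 6 + 2*A (s(t, A) = 2*A + 6 = 6 + 2*A)
r(K) = K (r(K) = 1*K = K)
-(s(10, 5*0 - 5) - 87*89) + r(142) = -((6 + 2*(5*0 - 5)) - 87*89) + 142 = -((6 + 2*(0 - 5)) - 7743) + 142 = -((6 + 2*(-5)) - 7743) + 142 = -((6 - 10) - 7743) + 142 = -(-4 - 7743) + 142 = -1*(-7747) + 142 = 7747 + 142 = 7889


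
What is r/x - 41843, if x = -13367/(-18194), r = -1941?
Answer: -594629935/13367 ≈ -44485.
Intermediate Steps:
x = 13367/18194 (x = -13367*(-1/18194) = 13367/18194 ≈ 0.73469)
r/x - 41843 = -1941/13367/18194 - 41843 = -1941*18194/13367 - 41843 = -35314554/13367 - 41843 = -594629935/13367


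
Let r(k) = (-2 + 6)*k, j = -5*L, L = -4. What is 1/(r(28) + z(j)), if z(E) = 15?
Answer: 1/127 ≈ 0.0078740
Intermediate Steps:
j = 20 (j = -5*(-4) = 20)
r(k) = 4*k
1/(r(28) + z(j)) = 1/(4*28 + 15) = 1/(112 + 15) = 1/127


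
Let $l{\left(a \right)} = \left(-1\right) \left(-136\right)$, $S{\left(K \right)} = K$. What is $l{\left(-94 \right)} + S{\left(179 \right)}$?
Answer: $315$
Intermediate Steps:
$l{\left(a \right)} = 136$
$l{\left(-94 \right)} + S{\left(179 \right)} = 136 + 179 = 315$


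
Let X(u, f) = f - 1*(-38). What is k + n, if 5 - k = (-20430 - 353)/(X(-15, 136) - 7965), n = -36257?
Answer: -40351445/1113 ≈ -36255.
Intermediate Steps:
X(u, f) = 38 + f (X(u, f) = f + 38 = 38 + f)
k = 2596/1113 (k = 5 - (-20430 - 353)/((38 + 136) - 7965) = 5 - (-20783)/(174 - 7965) = 5 - (-20783)/(-7791) = 5 - (-20783)*(-1)/7791 = 5 - 1*2969/1113 = 5 - 2969/1113 = 2596/1113 ≈ 2.3324)
k + n = 2596/1113 - 36257 = -40351445/1113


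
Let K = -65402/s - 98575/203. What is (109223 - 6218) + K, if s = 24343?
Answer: 506599607314/4941629 ≈ 1.0252e+5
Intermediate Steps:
K = -2412887831/4941629 (K = -65402/24343 - 98575/203 = -2412887831/4941629 ≈ -488.28)
(109223 - 6218) + K = (109223 - 6218) - 2412887831/4941629 = 103005 - 2412887831/4941629 = 506599607314/4941629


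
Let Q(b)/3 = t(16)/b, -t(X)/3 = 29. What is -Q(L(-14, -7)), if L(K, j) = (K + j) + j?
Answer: -261/28 ≈ -9.3214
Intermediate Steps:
L(K, j) = K + 2*j
t(X) = -87 (t(X) = -3*29 = -87)
Q(b) = -261/b (Q(b) = 3*(-87/b) = -261/b)
-Q(L(-14, -7)) = -(-261)/(-14 + 2*(-7)) = -(-261)/(-14 - 14) = -(-261)/(-28) = -(-261)*(-1)/28 = -1*261/28 = -261/28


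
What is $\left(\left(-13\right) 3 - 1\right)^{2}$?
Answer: $1600$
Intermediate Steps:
$\left(\left(-13\right) 3 - 1\right)^{2} = \left(-39 - 1\right)^{2} = \left(-40\right)^{2} = 1600$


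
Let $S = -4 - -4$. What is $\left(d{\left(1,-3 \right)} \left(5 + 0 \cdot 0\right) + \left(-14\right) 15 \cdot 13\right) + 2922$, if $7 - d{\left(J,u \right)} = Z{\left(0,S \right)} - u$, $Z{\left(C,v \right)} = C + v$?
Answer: $212$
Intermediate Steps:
$S = 0$ ($S = -4 + 4 = 0$)
$d{\left(J,u \right)} = 7 + u$ ($d{\left(J,u \right)} = 7 - \left(\left(0 + 0\right) - u\right) = 7 - \left(0 - u\right) = 7 - - u = 7 + u$)
$\left(d{\left(1,-3 \right)} \left(5 + 0 \cdot 0\right) + \left(-14\right) 15 \cdot 13\right) + 2922 = \left(\left(7 - 3\right) \left(5 + 0 \cdot 0\right) + \left(-14\right) 15 \cdot 13\right) + 2922 = \left(4 \left(5 + 0\right) - 2730\right) + 2922 = \left(4 \cdot 5 - 2730\right) + 2922 = \left(20 - 2730\right) + 2922 = -2710 + 2922 = 212$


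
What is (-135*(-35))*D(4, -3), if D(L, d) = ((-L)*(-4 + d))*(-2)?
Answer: -264600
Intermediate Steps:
D(L, d) = 2*L*(-4 + d) (D(L, d) = -L*(-4 + d)*(-2) = 2*L*(-4 + d))
(-135*(-35))*D(4, -3) = (-135*(-35))*(2*4*(-4 - 3)) = 4725*(2*4*(-7)) = 4725*(-56) = -264600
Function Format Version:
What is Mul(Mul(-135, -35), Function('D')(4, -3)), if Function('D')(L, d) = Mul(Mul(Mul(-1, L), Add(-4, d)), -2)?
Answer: -264600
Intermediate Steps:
Function('D')(L, d) = Mul(2, L, Add(-4, d)) (Function('D')(L, d) = Mul(Mul(-1, L, Add(-4, d)), -2) = Mul(2, L, Add(-4, d)))
Mul(Mul(-135, -35), Function('D')(4, -3)) = Mul(Mul(-135, -35), Mul(2, 4, Add(-4, -3))) = Mul(4725, Mul(2, 4, -7)) = Mul(4725, -56) = -264600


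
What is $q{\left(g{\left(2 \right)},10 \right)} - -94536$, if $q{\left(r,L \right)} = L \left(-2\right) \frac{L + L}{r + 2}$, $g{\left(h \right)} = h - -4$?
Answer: $94486$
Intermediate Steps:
$g{\left(h \right)} = 4 + h$ ($g{\left(h \right)} = h + 4 = 4 + h$)
$q{\left(r,L \right)} = - \frac{4 L^{2}}{2 + r}$ ($q{\left(r,L \right)} = - 2 L \frac{2 L}{2 + r} = - \frac{4 L^{2}}{2 + r}$)
$q{\left(g{\left(2 \right)},10 \right)} - -94536 = - \frac{4 \cdot 10^{2}}{2 + \left(4 + 2\right)} - -94536 = \left(-4\right) 100 \frac{1}{2 + 6} + 94536 = \left(-4\right) 100 \cdot \frac{1}{8} + 94536 = -50 + 94536 = 94486$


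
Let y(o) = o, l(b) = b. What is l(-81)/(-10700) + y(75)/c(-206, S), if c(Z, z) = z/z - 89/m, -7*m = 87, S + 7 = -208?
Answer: 6987501/759700 ≈ 9.1977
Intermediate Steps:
S = -215 (S = -7 - 208 = -215)
m = -87/7 (m = -1/7*87 = -87/7 ≈ -12.429)
c(Z, z) = 710/87 (c(Z, z) = z/z - 89/(-87/7) = 1 - 89*(-7/87) = 1 + 623/87 = 710/87)
l(-81)/(-10700) + y(75)/c(-206, S) = -81/(-10700) + 75/(710/87) = -81*(-1/10700) + 75*(87/710) = 81/10700 + 1305/142 = 6987501/759700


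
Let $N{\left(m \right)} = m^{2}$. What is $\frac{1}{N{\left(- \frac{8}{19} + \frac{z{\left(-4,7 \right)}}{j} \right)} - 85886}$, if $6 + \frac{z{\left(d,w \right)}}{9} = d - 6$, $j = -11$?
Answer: $- \frac{43681}{3744574462} \approx -1.1665 \cdot 10^{-5}$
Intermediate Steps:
$z{\left(d,w \right)} = -108 + 9 d$ ($z{\left(d,w \right)} = -54 + 9 \left(d - 6\right) = -54 + 9 \left(-6 + d\right) = -54 + \left(-54 + 9 d\right) = -108 + 9 d$)
$\frac{1}{N{\left(- \frac{8}{19} + \frac{z{\left(-4,7 \right)}}{j} \right)} - 85886} = \frac{1}{\left(- \frac{8}{19} + \frac{-108 + 9 \left(-4\right)}{-11}\right)^{2} - 85886} = \frac{1}{\left(\left(-8\right) \frac{1}{19} + \left(-108 - 36\right) \left(- \frac{1}{11}\right)\right)^{2} - 85886} = \frac{1}{\left(- \frac{8}{19} - - \frac{144}{11}\right)^{2} - 85886} = \frac{1}{\left(- \frac{8}{19} + \frac{144}{11}\right)^{2} - 85886} = \frac{1}{\left(\frac{2648}{209}\right)^{2} - 85886} = \frac{1}{\frac{7011904}{43681} - 85886} = \frac{1}{- \frac{3744574462}{43681}} = - \frac{43681}{3744574462}$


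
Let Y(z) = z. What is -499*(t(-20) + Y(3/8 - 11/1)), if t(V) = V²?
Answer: -1554385/8 ≈ -1.9430e+5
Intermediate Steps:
-499*(t(-20) + Y(3/8 - 11/1)) = -499*((-20)² + (3/8 - 11/1)) = -499*(400 + (3*(⅛) - 11*1)) = -499*(400 + (3/8 - 11)) = -499*(400 - 85/8) = -499*3115/8 = -1554385/8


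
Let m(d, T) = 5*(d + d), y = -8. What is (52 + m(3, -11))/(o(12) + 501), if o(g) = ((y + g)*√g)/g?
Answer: 123246/752999 - 164*√3/752999 ≈ 0.16330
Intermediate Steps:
m(d, T) = 10*d (m(d, T) = 5*(2*d) = 10*d)
o(g) = (-8 + g)/√g (o(g) = ((-8 + g)*√g)/g = (√g*(-8 + g))/g = (-8 + g)/√g)
(52 + m(3, -11))/(o(12) + 501) = (52 + 10*3)/((-8 + 12)/√12 + 501) = (52 + 30)/((√3/6)*4 + 501) = 82/(2*√3/3 + 501) = 82/(501 + 2*√3/3)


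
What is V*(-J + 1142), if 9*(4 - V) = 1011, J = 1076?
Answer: -7150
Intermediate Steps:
V = -325/3 (V = 4 - ⅑*1011 = 4 - 337/3 = -325/3 ≈ -108.33)
V*(-J + 1142) = -325*(-1*1076 + 1142)/3 = -325*(-1076 + 1142)/3 = -325/3*66 = -7150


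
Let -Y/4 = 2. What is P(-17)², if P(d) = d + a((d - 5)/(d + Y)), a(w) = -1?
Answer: 324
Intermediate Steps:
Y = -8 (Y = -4*2 = -8)
P(d) = -1 + d (P(d) = d - 1 = -1 + d)
P(-17)² = (-1 - 17)² = (-18)² = 324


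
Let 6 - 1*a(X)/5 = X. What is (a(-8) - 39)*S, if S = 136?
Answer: 4216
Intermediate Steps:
a(X) = 30 - 5*X
(a(-8) - 39)*S = ((30 - 5*(-8)) - 39)*136 = ((30 + 40) - 39)*136 = (70 - 39)*136 = 31*136 = 4216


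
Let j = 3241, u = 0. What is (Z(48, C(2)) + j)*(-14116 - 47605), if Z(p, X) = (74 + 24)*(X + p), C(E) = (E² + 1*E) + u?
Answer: -526665293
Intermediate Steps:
C(E) = E + E² (C(E) = (E² + 1*E) + 0 = (E² + E) + 0 = (E + E²) + 0 = E + E²)
Z(p, X) = 98*X + 98*p (Z(p, X) = 98*(X + p) = 98*X + 98*p)
(Z(48, C(2)) + j)*(-14116 - 47605) = ((98*(2*(1 + 2)) + 98*48) + 3241)*(-14116 - 47605) = ((98*(2*3) + 4704) + 3241)*(-61721) = ((98*6 + 4704) + 3241)*(-61721) = ((588 + 4704) + 3241)*(-61721) = (5292 + 3241)*(-61721) = 8533*(-61721) = -526665293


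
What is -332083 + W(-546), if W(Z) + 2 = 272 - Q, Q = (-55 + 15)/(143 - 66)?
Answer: -25549561/77 ≈ -3.3181e+5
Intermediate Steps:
Q = -40/77 ≈ -0.51948
W(Z) = 20830/77 (W(Z) = -2 + (272 - 1*(-40/77)) = -2 + (272 + 40/77) = -2 + 20984/77 = 20830/77)
-332083 + W(-546) = -332083 + 20830/77 = -25549561/77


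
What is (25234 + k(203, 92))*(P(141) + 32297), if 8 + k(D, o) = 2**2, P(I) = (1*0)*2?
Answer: 814853310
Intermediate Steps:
P(I) = 0 (P(I) = 0*2 = 0)
k(D, o) = -4 (k(D, o) = -8 + 2**2 = -8 + 4 = -4)
(25234 + k(203, 92))*(P(141) + 32297) = (25234 - 4)*(0 + 32297) = 25230*32297 = 814853310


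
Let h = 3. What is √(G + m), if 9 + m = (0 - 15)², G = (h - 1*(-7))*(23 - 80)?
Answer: I*√354 ≈ 18.815*I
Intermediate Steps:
G = -570 (G = (3 - 1*(-7))*(23 - 80) = (3 + 7)*(-57) = 10*(-57) = -570)
m = 216 (m = -9 + (0 - 15)² = -9 + (-15)² = -9 + 225 = 216)
√(G + m) = √(-570 + 216) = √(-354) = I*√354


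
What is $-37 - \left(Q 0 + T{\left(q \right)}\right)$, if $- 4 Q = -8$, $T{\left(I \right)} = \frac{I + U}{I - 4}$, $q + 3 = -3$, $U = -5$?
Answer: $- \frac{381}{10} \approx -38.1$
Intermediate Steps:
$q = -6$ ($q = -3 - 3 = -6$)
$T{\left(I \right)} = \frac{-5 + I}{-4 + I}$ ($T{\left(I \right)} = \frac{I - 5}{I - 4} = \frac{-5 + I}{-4 + I}$)
$Q = 2$ ($Q = \left(- \frac{1}{4}\right) \left(-8\right) = 2$)
$-37 - \left(Q 0 + T{\left(q \right)}\right) = -37 - \left(2 \cdot 0 + \frac{-5 - 6}{-4 - 6}\right) = -37 - \left(0 + \frac{1}{-10} \left(-11\right)\right) = -37 - \left(0 - - \frac{11}{10}\right) = -37 - \left(0 + \frac{11}{10}\right) = -37 - \frac{11}{10} = - \frac{381}{10}$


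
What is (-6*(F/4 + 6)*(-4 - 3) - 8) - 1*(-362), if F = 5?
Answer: 1317/2 ≈ 658.50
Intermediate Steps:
(-6*(F/4 + 6)*(-4 - 3) - 8) - 1*(-362) = (-6*(5/4 + 6)*(-4 - 3) - 8) - 1*(-362) = (-6*(5*(1/4) + 6)*(-7) - 8) + 362 = (-6*(5/4 + 6)*(-7) - 8) + 362 = (-87*(-7)/2 - 8) + 362 = (-6*(-203/4) - 8) + 362 = (609/2 - 8) + 362 = 593/2 + 362 = 1317/2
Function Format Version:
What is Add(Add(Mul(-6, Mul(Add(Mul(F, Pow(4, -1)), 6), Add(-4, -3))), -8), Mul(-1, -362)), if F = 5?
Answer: Rational(1317, 2) ≈ 658.50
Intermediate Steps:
Add(Add(Mul(-6, Mul(Add(Mul(F, Pow(4, -1)), 6), Add(-4, -3))), -8), Mul(-1, -362)) = Add(Add(Mul(-6, Mul(Add(Mul(5, Pow(4, -1)), 6), Add(-4, -3))), -8), Mul(-1, -362)) = Add(Add(Mul(-6, Mul(Add(Mul(5, Rational(1, 4)), 6), -7)), -8), 362) = Add(Add(Mul(-6, Mul(Add(Rational(5, 4), 6), -7)), -8), 362) = Add(Add(Mul(-6, Mul(Rational(29, 4), -7)), -8), 362) = Add(Add(Mul(-6, Rational(-203, 4)), -8), 362) = Add(Add(Rational(609, 2), -8), 362) = Add(Rational(593, 2), 362) = Rational(1317, 2)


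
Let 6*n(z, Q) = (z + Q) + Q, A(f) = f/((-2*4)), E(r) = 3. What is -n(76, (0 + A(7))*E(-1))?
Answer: -283/24 ≈ -11.792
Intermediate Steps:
A(f) = -f/8 (A(f) = f/(-8) = f*(-⅛) = -f/8)
n(z, Q) = Q/3 + z/6 (n(z, Q) = ((z + Q) + Q)/6 = ((Q + z) + Q)/6 = (z + 2*Q)/6 = Q/3 + z/6)
-n(76, (0 + A(7))*E(-1)) = -(((0 - ⅛*7)*3)/3 + (⅙)*76) = -(((0 - 7/8)*3)/3 + 38/3) = -((-7/8*3)/3 + 38/3) = -((⅓)*(-21/8) + 38/3) = -(-7/8 + 38/3) = -1*283/24 = -283/24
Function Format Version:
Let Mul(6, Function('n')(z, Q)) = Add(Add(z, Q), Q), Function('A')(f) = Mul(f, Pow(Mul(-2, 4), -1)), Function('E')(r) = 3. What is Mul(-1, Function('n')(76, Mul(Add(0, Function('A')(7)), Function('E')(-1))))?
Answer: Rational(-283, 24) ≈ -11.792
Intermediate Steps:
Function('A')(f) = Mul(Rational(-1, 8), f) (Function('A')(f) = Mul(f, Pow(-8, -1)) = Mul(f, Rational(-1, 8)) = Mul(Rational(-1, 8), f))
Function('n')(z, Q) = Add(Mul(Rational(1, 3), Q), Mul(Rational(1, 6), z)) (Function('n')(z, Q) = Mul(Rational(1, 6), Add(Add(z, Q), Q)) = Mul(Rational(1, 6), Add(Add(Q, z), Q)) = Mul(Rational(1, 6), Add(z, Mul(2, Q))) = Add(Mul(Rational(1, 3), Q), Mul(Rational(1, 6), z)))
Mul(-1, Function('n')(76, Mul(Add(0, Function('A')(7)), Function('E')(-1)))) = Mul(-1, Add(Mul(Rational(1, 3), Mul(Add(0, Mul(Rational(-1, 8), 7)), 3)), Mul(Rational(1, 6), 76))) = Mul(-1, Add(Mul(Rational(1, 3), Mul(Add(0, Rational(-7, 8)), 3)), Rational(38, 3))) = Mul(-1, Add(Mul(Rational(1, 3), Mul(Rational(-7, 8), 3)), Rational(38, 3))) = Mul(-1, Add(Mul(Rational(1, 3), Rational(-21, 8)), Rational(38, 3))) = Mul(-1, Add(Rational(-7, 8), Rational(38, 3))) = Mul(-1, Rational(283, 24)) = Rational(-283, 24)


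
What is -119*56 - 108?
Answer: -6772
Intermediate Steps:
-119*56 - 108 = -6664 - 108 = -6772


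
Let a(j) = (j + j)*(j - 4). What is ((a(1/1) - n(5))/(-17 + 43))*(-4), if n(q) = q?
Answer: 22/13 ≈ 1.6923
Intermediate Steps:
a(j) = 2*j*(-4 + j) (a(j) = (2*j)*(-4 + j) = 2*j*(-4 + j))
((a(1/1) - n(5))/(-17 + 43))*(-4) = ((2*(1/1)*(-4 + 1/1) - 1*5)/(-17 + 43))*(-4) = ((2*(1*1)*(-4 + 1*1) - 5)/26)*(-4) = ((2*1*(-4 + 1) - 5)*(1/26))*(-4) = ((2*1*(-3) - 5)*(1/26))*(-4) = ((-6 - 5)*(1/26))*(-4) = -11*1/26*(-4) = -11/26*(-4) = 22/13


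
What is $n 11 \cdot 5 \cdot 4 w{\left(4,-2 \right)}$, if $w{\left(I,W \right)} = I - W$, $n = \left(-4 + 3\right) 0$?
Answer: $0$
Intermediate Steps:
$n = 0$ ($n = \left(-1\right) 0 = 0$)
$n 11 \cdot 5 \cdot 4 w{\left(4,-2 \right)} = 0 \cdot 11 \cdot 5 \cdot 4 \left(4 - -2\right) = 0 \cdot 20 \left(4 + 2\right) = 0 \cdot 20 \cdot 6 = 0 \cdot 120 = 0$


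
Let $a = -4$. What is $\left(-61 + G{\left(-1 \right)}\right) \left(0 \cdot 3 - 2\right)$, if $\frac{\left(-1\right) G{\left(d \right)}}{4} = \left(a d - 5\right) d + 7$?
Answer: $186$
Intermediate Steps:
$G{\left(d \right)} = -28 - 4 d \left(-5 - 4 d\right)$ ($G{\left(d \right)} = - 4 \left(\left(- 4 d - 5\right) d + 7\right) = - 4 \left(\left(-5 - 4 d\right) d + 7\right) = - 4 \left(d \left(-5 - 4 d\right) + 7\right) = - 4 \left(7 + d \left(-5 - 4 d\right)\right) = -28 - 4 d \left(-5 - 4 d\right)$)
$\left(-61 + G{\left(-1 \right)}\right) \left(0 \cdot 3 - 2\right) = \left(-61 + \left(-28 + 16 \left(-1\right)^{2} + 20 \left(-1\right)\right)\right) \left(0 \cdot 3 - 2\right) = \left(-61 - 32\right) \left(0 - 2\right) = \left(-61 - 32\right) \left(-2\right) = \left(-93\right) \left(-2\right) = 186$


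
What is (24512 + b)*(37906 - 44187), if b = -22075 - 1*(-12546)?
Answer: -94108223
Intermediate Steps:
b = -9529 (b = -22075 + 12546 = -9529)
(24512 + b)*(37906 - 44187) = (24512 - 9529)*(37906 - 44187) = 14983*(-6281) = -94108223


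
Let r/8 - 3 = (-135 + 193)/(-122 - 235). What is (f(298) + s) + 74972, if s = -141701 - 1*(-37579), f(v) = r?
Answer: -10398446/357 ≈ -29127.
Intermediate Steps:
r = 8104/357 (r = 24 + 8*((-135 + 193)/(-122 - 235)) = 24 + 8*(58/(-357)) = 24 + 8*(58*(-1/357)) = 24 + 8*(-58/357) = 24 - 464/357 = 8104/357 ≈ 22.700)
f(v) = 8104/357
s = -104122 (s = -141701 + 37579 = -104122)
(f(298) + s) + 74972 = (8104/357 - 104122) + 74972 = -37163450/357 + 74972 = -10398446/357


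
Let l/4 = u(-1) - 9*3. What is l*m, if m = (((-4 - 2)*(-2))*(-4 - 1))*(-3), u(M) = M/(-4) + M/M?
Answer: -18540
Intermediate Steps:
u(M) = 1 - M/4 (u(M) = M*(-1/4) + 1 = -M/4 + 1 = 1 - M/4)
l = -103 (l = 4*((1 - 1/4*(-1)) - 9*3) = 4*((1 + 1/4) - 27) = 4*(5/4 - 27) = 4*(-103/4) = -103)
m = 180 (m = (-6*(-2)*(-5))*(-3) = (12*(-5))*(-3) = -60*(-3) = 180)
l*m = -103*180 = -18540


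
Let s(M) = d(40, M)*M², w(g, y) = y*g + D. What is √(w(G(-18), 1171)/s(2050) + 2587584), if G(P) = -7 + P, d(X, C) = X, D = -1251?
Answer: √1087432175923685/20500 ≈ 1608.6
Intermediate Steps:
w(g, y) = -1251 + g*y (w(g, y) = y*g - 1251 = g*y - 1251 = -1251 + g*y)
s(M) = 40*M²
√(w(G(-18), 1171)/s(2050) + 2587584) = √((-1251 + (-7 - 18)*1171)/((40*2050²)) + 2587584) = √((-1251 - 25*1171)/((40*4202500)) + 2587584) = √((-1251 - 29275)/168100000 + 2587584) = √(-30526*1/168100000 + 2587584) = √(-15263/84050000 + 2587584) = √(217486435184737/84050000) = √1087432175923685/20500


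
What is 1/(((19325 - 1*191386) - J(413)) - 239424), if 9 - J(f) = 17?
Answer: -1/411477 ≈ -2.4303e-6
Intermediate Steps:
J(f) = -8 (J(f) = 9 - 1*17 = 9 - 17 = -8)
1/(((19325 - 1*191386) - J(413)) - 239424) = 1/(((19325 - 1*191386) - 1*(-8)) - 239424) = 1/(((19325 - 191386) + 8) - 239424) = 1/((-172061 + 8) - 239424) = 1/(-172053 - 239424) = 1/(-411477) = -1/411477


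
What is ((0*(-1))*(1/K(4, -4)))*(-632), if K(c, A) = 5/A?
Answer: 0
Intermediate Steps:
((0*(-1))*(1/K(4, -4)))*(-632) = ((0*(-1))*(1/(5/(-4))))*(-632) = (0*(1/(5*(-1/4))))*(-632) = (0*(1/(-5/4)))*(-632) = (0*(1*(-4/5)))*(-632) = (0*(-4/5))*(-632) = 0*(-632) = 0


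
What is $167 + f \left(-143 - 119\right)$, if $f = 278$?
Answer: $-72669$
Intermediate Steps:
$167 + f \left(-143 - 119\right) = 167 + 278 \left(-143 - 119\right) = 167 + 278 \left(-262\right) = 167 - 72836 = -72669$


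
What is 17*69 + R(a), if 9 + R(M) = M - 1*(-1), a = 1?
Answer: 1166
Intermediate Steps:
R(M) = -8 + M (R(M) = -9 + (M - 1*(-1)) = -9 + (M + 1) = -9 + (1 + M) = -8 + M)
17*69 + R(a) = 17*69 + (-8 + 1) = 1173 - 7 = 1166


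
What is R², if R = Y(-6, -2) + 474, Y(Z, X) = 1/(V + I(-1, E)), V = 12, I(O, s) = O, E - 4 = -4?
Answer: 27196225/121 ≈ 2.2476e+5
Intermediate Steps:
E = 0 (E = 4 - 4 = 0)
Y(Z, X) = 1/11 (Y(Z, X) = 1/(12 - 1) = 1/11)
R = 5215/11 (R = 1/11 + 474 = 5215/11 ≈ 474.09)
R² = (5215/11)² = 27196225/121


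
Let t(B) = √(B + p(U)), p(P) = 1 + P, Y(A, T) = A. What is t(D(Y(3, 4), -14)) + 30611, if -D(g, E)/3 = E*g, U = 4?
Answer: 30611 + √131 ≈ 30622.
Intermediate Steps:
D(g, E) = -3*E*g
t(B) = √(5 + B) (t(B) = √(B + (1 + 4)) = √(B + 5) = √(5 + B))
t(D(Y(3, 4), -14)) + 30611 = √(5 - 3*(-14)*3) + 30611 = √(5 + 126) + 30611 = √131 + 30611 = 30611 + √131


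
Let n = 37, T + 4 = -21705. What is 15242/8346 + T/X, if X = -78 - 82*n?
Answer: 114308209/12986376 ≈ 8.8022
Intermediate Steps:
T = -21709 (T = -4 - 21705 = -21709)
X = -3112 (X = -78 - 82*37 = -78 - 3034 = -3112)
15242/8346 + T/X = 15242/8346 - 21709/(-3112) = 15242*(1/8346) - 21709*(-1/3112) = 7621/4173 + 21709/3112 = 114308209/12986376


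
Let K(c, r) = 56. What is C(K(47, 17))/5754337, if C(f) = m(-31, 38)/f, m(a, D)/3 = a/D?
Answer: -93/12245229136 ≈ -7.5948e-9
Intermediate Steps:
m(a, D) = 3*a/D (m(a, D) = 3*(a/D) = 3*a/D)
C(f) = -93/(38*f) (C(f) = (3*(-31)/38)/f = (3*(-31)*(1/38))/f = -93/(38*f))
C(K(47, 17))/5754337 = -93/38/56/5754337 = -93/38*1/56*(1/5754337) = -93/2128*1/5754337 = -93/12245229136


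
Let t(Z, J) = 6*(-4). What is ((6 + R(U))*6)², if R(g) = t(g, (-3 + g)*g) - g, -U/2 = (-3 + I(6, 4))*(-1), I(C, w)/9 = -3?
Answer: 63504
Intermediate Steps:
t(Z, J) = -24
I(C, w) = -27 (I(C, w) = 9*(-3) = -27)
U = -60 (U = -2*(-3 - 27)*(-1) = -(-60)*(-1) = -2*30 = -60)
R(g) = -24 - g
((6 + R(U))*6)² = ((6 + (-24 - 1*(-60)))*6)² = ((6 + (-24 + 60))*6)² = ((6 + 36)*6)² = (42*6)² = 252² = 63504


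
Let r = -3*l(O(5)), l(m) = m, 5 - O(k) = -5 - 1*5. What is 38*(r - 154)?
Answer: -7562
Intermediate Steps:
O(k) = 15 (O(k) = 5 - (-5 - 1*5) = 5 - (-5 - 5) = 5 - 1*(-10) = 5 + 10 = 15)
r = -45 (r = -3*15 = -45)
38*(r - 154) = 38*(-45 - 154) = 38*(-199) = -7562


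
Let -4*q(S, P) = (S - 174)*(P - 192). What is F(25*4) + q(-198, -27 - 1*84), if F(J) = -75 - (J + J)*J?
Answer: -48254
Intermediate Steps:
q(S, P) = -(-192 + P)*(-174 + S)/4 (q(S, P) = -(S - 174)*(P - 192)/4 = -(-174 + S)*(-192 + P)/4 = -(-192 + P)*(-174 + S)/4)
F(J) = -75 - 2*J² (F(J) = -75 - 2*J*J = -75 - 2*J²)
F(25*4) + q(-198, -27 - 1*84) = (-75 - 2*(25*4)²) + (-8352 + 48*(-198) + 87*(-27 - 1*84)/2 - ¼*(-27 - 1*84)*(-198)) = (-75 - 2*100²) + (-8352 - 9504 + 87*(-27 - 84)/2 - ¼*(-27 - 84)*(-198)) = (-75 - 2*10000) + (-8352 - 9504 + (87/2)*(-111) - ¼*(-111)*(-198)) = (-75 - 20000) + (-8352 - 9504 - 9657/2 - 10989/2) = -20075 - 28179 = -48254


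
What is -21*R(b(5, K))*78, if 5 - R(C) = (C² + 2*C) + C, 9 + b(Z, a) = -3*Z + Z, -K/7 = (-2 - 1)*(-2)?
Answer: 489762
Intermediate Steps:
K = -42 (K = -7*(-2 - 1)*(-2) = -(-21)*(-2) = -7*6 = -42)
b(Z, a) = -9 - 2*Z (b(Z, a) = -9 + (-3*Z + Z) = -9 - 2*Z)
R(C) = 5 - C² - 3*C (R(C) = 5 - ((C² + 2*C) + C) = 5 - (C² + 3*C) = 5 + (-C² - 3*C) = 5 - C² - 3*C)
-21*R(b(5, K))*78 = -21*(5 - (-9 - 2*5)² - 3*(-9 - 2*5))*78 = -21*(5 - (-9 - 10)² - 3*(-9 - 10))*78 = -21*(5 - 1*(-19)² - 3*(-19))*78 = -21*(5 - 1*361 + 57)*78 = -21*(5 - 361 + 57)*78 = -21*(-299)*78 = 6279*78 = 489762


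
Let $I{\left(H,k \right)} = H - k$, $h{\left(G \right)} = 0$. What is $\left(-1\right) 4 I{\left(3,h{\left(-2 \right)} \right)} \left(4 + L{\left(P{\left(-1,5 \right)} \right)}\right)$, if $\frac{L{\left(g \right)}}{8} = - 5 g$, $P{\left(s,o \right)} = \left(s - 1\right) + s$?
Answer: $-1488$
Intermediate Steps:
$P{\left(s,o \right)} = -1 + 2 s$ ($P{\left(s,o \right)} = \left(-1 + s\right) + s = -1 + 2 s$)
$L{\left(g \right)} = - 40 g$ ($L{\left(g \right)} = 8 \left(- 5 g\right) = - 40 g$)
$\left(-1\right) 4 I{\left(3,h{\left(-2 \right)} \right)} \left(4 + L{\left(P{\left(-1,5 \right)} \right)}\right) = \left(-1\right) 4 \left(3 - 0\right) \left(4 - 40 \left(-1 + 2 \left(-1\right)\right)\right) = - 4 \left(3 + 0\right) \left(4 - 40 \left(-1 - 2\right)\right) = - 4 \cdot 3 \left(4 - -120\right) = - 4 \cdot 3 \left(4 + 120\right) = - 4 \cdot 3 \cdot 124 = \left(-4\right) 372 = -1488$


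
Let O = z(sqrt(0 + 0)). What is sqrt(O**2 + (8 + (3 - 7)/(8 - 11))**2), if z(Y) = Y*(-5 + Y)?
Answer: 28/3 ≈ 9.3333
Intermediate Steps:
O = 0 (O = sqrt(0 + 0)*(-5 + sqrt(0 + 0)) = sqrt(0)*(-5 + sqrt(0)) = 0*(-5 + 0) = 0*(-5) = 0)
sqrt(O**2 + (8 + (3 - 7)/(8 - 11))**2) = sqrt(0**2 + (8 + (3 - 7)/(8 - 11))**2) = sqrt(0 + (8 - 4/(-3))**2) = sqrt(0 + (8 - 4*(-1/3))**2) = sqrt(0 + (8 + 4/3)**2) = sqrt(0 + (28/3)**2) = sqrt(0 + 784/9) = sqrt(784/9) = 28/3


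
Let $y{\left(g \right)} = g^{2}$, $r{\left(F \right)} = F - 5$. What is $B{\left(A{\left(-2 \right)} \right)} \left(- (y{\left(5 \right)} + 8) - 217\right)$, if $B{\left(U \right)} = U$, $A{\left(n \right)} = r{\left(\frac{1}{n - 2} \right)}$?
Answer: $\frac{2625}{2} \approx 1312.5$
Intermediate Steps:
$r{\left(F \right)} = -5 + F$
$A{\left(n \right)} = -5 + \frac{1}{-2 + n}$ ($A{\left(n \right)} = -5 + \frac{1}{n - 2} = -5 + \frac{1}{-2 + n}$)
$B{\left(A{\left(-2 \right)} \right)} \left(- (y{\left(5 \right)} + 8) - 217\right) = \frac{11 - -10}{-2 - 2} \left(- (5^{2} + 8) - 217\right) = \frac{11 + 10}{-4} \left(- (25 + 8) - 217\right) = \left(- \frac{1}{4}\right) 21 \left(\left(-1\right) 33 - 217\right) = - \frac{21 \left(-33 - 217\right)}{4} = \left(- \frac{21}{4}\right) \left(-250\right) = \frac{2625}{2}$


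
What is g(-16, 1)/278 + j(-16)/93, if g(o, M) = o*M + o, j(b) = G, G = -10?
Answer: -2878/12927 ≈ -0.22263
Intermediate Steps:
j(b) = -10
g(o, M) = o + M*o (g(o, M) = M*o + o = o + M*o)
g(-16, 1)/278 + j(-16)/93 = -16*(1 + 1)/278 - 10/93 = -16*2*(1/278) - 10*1/93 = -32*1/278 - 10/93 = -16/139 - 10/93 = -2878/12927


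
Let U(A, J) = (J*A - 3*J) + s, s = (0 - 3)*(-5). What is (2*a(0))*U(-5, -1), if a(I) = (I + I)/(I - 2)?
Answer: 0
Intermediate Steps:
s = 15 (s = -3*(-5) = 15)
a(I) = 2*I/(-2 + I) (a(I) = (2*I)/(-2 + I) = 2*I/(-2 + I))
U(A, J) = 15 - 3*J + A*J (U(A, J) = (J*A - 3*J) + 15 = (A*J - 3*J) + 15 = (-3*J + A*J) + 15 = 15 - 3*J + A*J)
(2*a(0))*U(-5, -1) = (2*(2*0/(-2 + 0)))*(15 - 3*(-1) - 5*(-1)) = (2*(2*0/(-2)))*(15 + 3 + 5) = (2*(2*0*(-½)))*23 = (2*0)*23 = 0*23 = 0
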